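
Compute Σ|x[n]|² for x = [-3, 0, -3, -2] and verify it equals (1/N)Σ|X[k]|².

Time domain:
Σ|x[n]|² = |-3|² + |0|² + |-3|² + |-2|² = 22.0000

Frequency domain:
(1/4)Σ|X[k]|² = (1/4)(|-8|² + |-2i|² + |-4|² + |2i|²) = (1/4)·88.0000 = 22.0000

Both sides agree, confirming Parseval's theorem.

Σ|x[n]|² = (1/N)Σ|X[k]|² = 22.0000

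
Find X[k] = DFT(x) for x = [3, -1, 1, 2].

X[k] = Σ(n=0 to 3) x[n] · ω_4^(nk)
where ω_4 = e^(-2πi/4)

Computing each X[k]:
X[0] = 5
X[1] = 2+3i
X[2] = 3
X[3] = 2-3i

X = [5, 2+3i, 3, 2-3i]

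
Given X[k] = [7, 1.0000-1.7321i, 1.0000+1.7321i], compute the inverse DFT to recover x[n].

x[n] = (1/3) Σ(k=0 to 2) X[k] · e^(2πikn/3)

Computing each x[n]:
x[0] = 3
x[1] = 3
x[2] = 1

x = [3, 3, 1]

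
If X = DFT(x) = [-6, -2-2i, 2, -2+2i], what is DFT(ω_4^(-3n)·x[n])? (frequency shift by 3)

Modulation property: DFT(ω_4^(-3n)·x[n]) = X[(k-3) mod 4], so circularly shift X by 3 positions.

X[k-3] = [-2-2i, 2, -2+2i, -6]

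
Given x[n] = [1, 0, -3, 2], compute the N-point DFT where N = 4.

X[k] = Σ(n=0 to 3) x[n] · ω_4^(nk)
where ω_4 = e^(-2πi/4)

Computing each X[k]:
X[0] = 0
X[1] = 4+2i
X[2] = -4
X[3] = 4-2i

X = [0, 4+2i, -4, 4-2i]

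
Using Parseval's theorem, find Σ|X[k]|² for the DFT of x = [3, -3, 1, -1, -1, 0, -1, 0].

Parseval: Σ|x[n]|² = (1/N)Σ|X[k]|², so Σ|X[k]|² = N·Σ|x[n]|² = 8·22.0000

Σ|X[k]|² = N·Σ|x[n]|² = 8·22.0000 = 176.0000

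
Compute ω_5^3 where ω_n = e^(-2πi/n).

ω_5^3 = e^(-2πi·3/5)
= cos(-2π·3/5) + i·sin(-2π·3/5)
= cos(-6π/5) + i·sin(-6π/5)

ω_5^3 = cos(-6π/5) + i·sin(-6π/5) = -0.8090+0.5878i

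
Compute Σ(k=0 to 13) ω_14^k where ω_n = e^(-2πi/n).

Sum of all nth roots of unity equals 0 for n > 1 (geometric series with r ≠ 1).

0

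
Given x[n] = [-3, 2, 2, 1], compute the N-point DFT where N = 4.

X[k] = Σ(n=0 to 3) x[n] · ω_4^(nk)
where ω_4 = e^(-2πi/4)

Computing each X[k]:
X[0] = 2
X[1] = -5-1i
X[2] = -4
X[3] = -5+1i

X = [2, -5-1i, -4, -5+1i]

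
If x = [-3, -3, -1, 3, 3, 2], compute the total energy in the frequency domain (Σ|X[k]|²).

Parseval: Σ|x[n]|² = (1/N)Σ|X[k]|², so Σ|X[k]|² = N·Σ|x[n]|² = 6·41.0000

Σ|X[k]|² = N·Σ|x[n]|² = 6·41.0000 = 246.0000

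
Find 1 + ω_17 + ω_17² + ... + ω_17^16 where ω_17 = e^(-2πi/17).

Sum of all nth roots of unity equals 0 for n > 1 (geometric series with r ≠ 1).

0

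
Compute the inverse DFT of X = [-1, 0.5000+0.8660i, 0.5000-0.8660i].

x[n] = (1/3) Σ(k=0 to 2) X[k] · e^(2πikn/3)

Computing each x[n]:
x[0] = 0
x[1] = -1
x[2] = 0

x = [0, -1, 0]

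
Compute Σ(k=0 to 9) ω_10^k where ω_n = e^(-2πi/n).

Sum of all nth roots of unity equals 0 for n > 1 (geometric series with r ≠ 1).

0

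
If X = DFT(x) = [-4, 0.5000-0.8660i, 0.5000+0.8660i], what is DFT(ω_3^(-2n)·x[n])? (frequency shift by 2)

Modulation property: DFT(ω_3^(-2n)·x[n]) = X[(k-2) mod 3], so circularly shift X by 2 positions.

X[k-2] = [0.5000-0.8660i, 0.5000+0.8660i, -4]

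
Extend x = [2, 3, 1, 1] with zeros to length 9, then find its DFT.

Original 4-point DFT: [7, 1-2i, -1, 1+2i]
Zero-padded 9-point DFT provides frequency interpolation.

DFT_9([x, 0, ...]) = [7, 3.9718-3.7792i, 1.0813-2.4304i, 1.0000-1.7321i, -0.5530-1.2493i, -0.5530+1.2493i, 1.0000+1.7321i, 1.0813+2.4304i, 3.9718+3.7792i]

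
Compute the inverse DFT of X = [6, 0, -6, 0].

x[n] = (1/4) Σ(k=0 to 3) X[k] · e^(2πikn/4)

Computing each x[n]:
x[0] = 0
x[1] = 3
x[2] = 0
x[3] = 3

x = [0, 3, 0, 3]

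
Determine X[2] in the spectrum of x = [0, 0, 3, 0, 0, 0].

X[2] = Σ(n=0 to 5) x[n] · ω_6^(2n) where ω_6 = e^(-2πi/6)
= (0)·ω_6^0 + (0)·ω_6^2 + (3)·ω_6^4 + (0)·ω_6^6 + (0)·ω_6^8 + (0)·ω_6^10

X[2] = -1.5000+2.5981i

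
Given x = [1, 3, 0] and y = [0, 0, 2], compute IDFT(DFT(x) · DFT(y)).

(x ⊛ y)[n] = Σ(m=0 to 2) x[m] · y[(n-m) mod 3]

Computing each output sample:
(x ⊛ y)[0] = 6
(x ⊛ y)[1] = 0
(x ⊛ y)[2] = 2

x ⊛ y = [6, 0, 2]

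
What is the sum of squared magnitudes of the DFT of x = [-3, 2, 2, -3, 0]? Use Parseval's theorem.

Parseval: Σ|x[n]|² = (1/N)Σ|X[k]|², so Σ|X[k]|² = N·Σ|x[n]|² = 5·26.0000

Σ|X[k]|² = N·Σ|x[n]|² = 5·26.0000 = 130.0000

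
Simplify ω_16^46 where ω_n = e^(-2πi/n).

Since ω_16^16 = 1, powers reduce modulo 16.
46 mod 16 = 14
So ω_16^46 = ω_16^14 = e^(-2πi·14/16)

ω_16^46 = ω_16^14 = 0.7071+0.7071i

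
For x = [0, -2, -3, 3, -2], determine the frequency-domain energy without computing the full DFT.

Parseval: Σ|x[n]|² = (1/N)Σ|X[k]|², so Σ|X[k]|² = N·Σ|x[n]|² = 5·26.0000

Σ|X[k]|² = N·Σ|x[n]|² = 5·26.0000 = 130.0000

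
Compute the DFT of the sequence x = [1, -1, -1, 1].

X[k] = Σ(n=0 to 3) x[n] · ω_4^(nk)
where ω_4 = e^(-2πi/4)

Computing each X[k]:
X[0] = 0
X[1] = 2+2i
X[2] = 0
X[3] = 2-2i

X = [0, 2+2i, 0, 2-2i]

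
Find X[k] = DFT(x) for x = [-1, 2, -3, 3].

X[k] = Σ(n=0 to 3) x[n] · ω_4^(nk)
where ω_4 = e^(-2πi/4)

Computing each X[k]:
X[0] = 1
X[1] = 2+1i
X[2] = -9
X[3] = 2-1i

X = [1, 2+1i, -9, 2-1i]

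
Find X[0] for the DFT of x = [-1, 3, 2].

X[0] = Σ(n=0 to 2) x[n] · ω_3^0 = Σ x[n]
= (-1) + (3) + (2)

X[0] = 4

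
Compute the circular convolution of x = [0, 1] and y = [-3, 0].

(x ⊛ y)[n] = Σ(m=0 to 1) x[m] · y[(n-m) mod 2]

Computing each output sample:
(x ⊛ y)[0] = 0
(x ⊛ y)[1] = -3

x ⊛ y = [0, -3]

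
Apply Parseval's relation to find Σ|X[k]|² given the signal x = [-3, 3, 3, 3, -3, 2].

Parseval: Σ|x[n]|² = (1/N)Σ|X[k]|², so Σ|X[k]|² = N·Σ|x[n]|² = 6·49.0000

Σ|X[k]|² = N·Σ|x[n]|² = 6·49.0000 = 294.0000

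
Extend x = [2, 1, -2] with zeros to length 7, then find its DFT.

Original 3-point DFT: [1, 2.5000-2.5981i, 2.5000+2.5981i]
Zero-padded 7-point DFT provides frequency interpolation.

DFT_7([x, 0, ...]) = [1, 3.0685+1.1680i, 3.5794-1.8427i, -0.1479-1.9975i, -0.1479+1.9975i, 3.5794+1.8427i, 3.0685-1.1680i]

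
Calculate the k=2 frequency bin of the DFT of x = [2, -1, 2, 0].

X[2] = Σ(n=0 to 3) x[n] · ω_4^(2n) where ω_4 = e^(-2πi/4)
= (2)·ω_4^0 + (-1)·ω_4^2 + (2)·ω_4^4 + (0)·ω_4^6

X[2] = 5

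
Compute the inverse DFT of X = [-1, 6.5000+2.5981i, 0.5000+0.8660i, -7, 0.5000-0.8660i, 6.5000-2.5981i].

x[n] = (1/6) Σ(k=0 to 5) X[k] · e^(2πikn/6)

Computing each x[n]:
x[0] = 1
x[1] = 1
x[2] = -3
x[3] = -1
x[4] = -2
x[5] = 3

x = [1, 1, -3, -1, -2, 3]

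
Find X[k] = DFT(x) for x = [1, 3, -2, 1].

X[k] = Σ(n=0 to 3) x[n] · ω_4^(nk)
where ω_4 = e^(-2πi/4)

Computing each X[k]:
X[0] = 3
X[1] = 3-2i
X[2] = -5
X[3] = 3+2i

X = [3, 3-2i, -5, 3+2i]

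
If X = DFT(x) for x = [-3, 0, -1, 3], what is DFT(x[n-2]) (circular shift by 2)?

Time shift by 2: X_shifted[k] = ω_4^(2k) · X[k]
Shifted x = [-1, 3, -3, 0]

DFT(x[n-2]) = [-1, 2-3i, -7, 2+3i]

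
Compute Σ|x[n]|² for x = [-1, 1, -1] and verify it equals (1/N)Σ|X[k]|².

Time domain:
Σ|x[n]|² = |-1|² + |1|² + |-1|² = 3.0000

Frequency domain:
(1/3)Σ|X[k]|² = (1/3)(|-1|² + |-1.0000-1.7321i|² + |-1.0000+1.7321i|²) = (1/3)·9.0000 = 3.0000

Both sides agree, confirming Parseval's theorem.

Σ|x[n]|² = (1/N)Σ|X[k]|² = 3.0000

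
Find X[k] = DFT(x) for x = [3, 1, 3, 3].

X[k] = Σ(n=0 to 3) x[n] · ω_4^(nk)
where ω_4 = e^(-2πi/4)

Computing each X[k]:
X[0] = 10
X[1] = 2i
X[2] = 2
X[3] = -2i

X = [10, 2i, 2, -2i]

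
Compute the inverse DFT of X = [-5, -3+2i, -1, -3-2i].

x[n] = (1/4) Σ(k=0 to 3) X[k] · e^(2πikn/4)

Computing each x[n]:
x[0] = -3
x[1] = -2
x[2] = 0
x[3] = 0

x = [-3, -2, 0, 0]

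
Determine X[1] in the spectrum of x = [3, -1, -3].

X[1] = Σ(n=0 to 2) x[n] · ω_3^(1n) where ω_3 = e^(-2πi/3)
= (3)·ω_3^0 + (-1)·ω_3^1 + (-3)·ω_3^2

X[1] = 5.0000-1.7321i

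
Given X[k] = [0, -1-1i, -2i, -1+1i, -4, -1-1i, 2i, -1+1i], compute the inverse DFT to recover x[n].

x[n] = (1/8) Σ(k=0 to 7) X[k] · e^(2πikn/8)

Computing each x[n]:
x[0] = -1
x[1] = 1
x[2] = 0
x[3] = 0
x[4] = 0
x[5] = 1
x[6] = -1
x[7] = 0

x = [-1, 1, 0, 0, 0, 1, -1, 0]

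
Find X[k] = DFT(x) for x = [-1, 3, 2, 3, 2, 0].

X[k] = Σ(n=0 to 5) x[n] · ω_6^(nk)
where ω_6 = e^(-2πi/6)

Computing each X[k]:
X[0] = 9
X[1] = -4.5000-2.5981i
X[2] = -1.5000-2.5981i
X[3] = -3
X[4] = -1.5000+2.5981i
X[5] = -4.5000+2.5981i

X = [9, -4.5000-2.5981i, -1.5000-2.5981i, -3, -1.5000+2.5981i, -4.5000+2.5981i]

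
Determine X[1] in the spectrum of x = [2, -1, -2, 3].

X[1] = Σ(n=0 to 3) x[n] · ω_4^(1n) where ω_4 = e^(-2πi/4)
= (2)·ω_4^0 + (-1)·ω_4^1 + (-2)·ω_4^2 + (3)·ω_4^3

X[1] = 4+4i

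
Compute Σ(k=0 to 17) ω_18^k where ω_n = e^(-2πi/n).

Sum of all nth roots of unity equals 0 for n > 1 (geometric series with r ≠ 1).

0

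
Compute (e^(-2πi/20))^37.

Since ω_20^20 = 1, powers reduce modulo 20.
37 mod 20 = 17
So ω_20^37 = ω_20^17 = e^(-2πi·17/20)

ω_20^37 = ω_20^17 = 0.5878+0.8090i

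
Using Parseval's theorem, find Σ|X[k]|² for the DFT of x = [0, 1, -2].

Parseval: Σ|x[n]|² = (1/N)Σ|X[k]|², so Σ|X[k]|² = N·Σ|x[n]|² = 3·5.0000

Σ|X[k]|² = N·Σ|x[n]|² = 3·5.0000 = 15.0000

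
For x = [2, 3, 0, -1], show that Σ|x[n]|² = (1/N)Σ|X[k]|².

Time domain:
Σ|x[n]|² = |2|² + |3|² + |0|² + |-1|² = 14.0000

Frequency domain:
(1/4)Σ|X[k]|² = (1/4)(|4|² + |2-4i|² + |0|² + |2+4i|²) = (1/4)·56.0000 = 14.0000

Both sides agree, confirming Parseval's theorem.

Σ|x[n]|² = (1/N)Σ|X[k]|² = 14.0000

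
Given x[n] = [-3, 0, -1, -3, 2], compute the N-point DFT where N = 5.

X[k] = Σ(n=0 to 4) x[n] · ω_5^(nk)
where ω_5 = e^(-2πi/5)

Computing each X[k]:
X[0] = -5
X[1] = 0.8541+0.7265i
X[2] = -5.8541+3.0777i
X[3] = -5.8541-3.0777i
X[4] = 0.8541-0.7265i

X = [-5, 0.8541+0.7265i, -5.8541+3.0777i, -5.8541-3.0777i, 0.8541-0.7265i]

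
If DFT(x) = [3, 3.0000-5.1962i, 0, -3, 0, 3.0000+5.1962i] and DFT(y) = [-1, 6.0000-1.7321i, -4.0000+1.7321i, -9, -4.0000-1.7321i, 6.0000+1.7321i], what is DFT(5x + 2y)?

By linearity: DFT(5x + 2y) = 5·DFT(x) + 2·DFT(y)
= 5·[3, 3.0000-5.1962i, 0, -3, 0, 3.0000+5.1962i] + 2·[-1, 6.0000-1.7321i, -4.0000+1.7321i, -9, -4.0000-1.7321i, 6.0000+1.7321i]

Computing element-wise:
Z[0] = 5·(3) + 2·(-1) = 13
Z[1] = 5·(3.0000-5.1962i) + 2·(6.0000-1.7321i) = 27.0000-29.4452i
Z[2] = 5·(0) + 2·(-4.0000+1.7321i) = -8.0000+3.4642i
Z[3] = 5·(-3) + 2·(-9) = -33
Z[4] = 5·(0) + 2·(-4.0000-1.7321i) = -8.0000-3.4642i
Z[5] = 5·(3.0000+5.1962i) + 2·(6.0000+1.7321i) = 27.0000+29.4452i

DFT(5x + 2y) = 5·X + 2·Y = [13, 27.0000-29.4452i, -8.0000+3.4642i, -33, -8.0000-3.4642i, 27.0000+29.4452i]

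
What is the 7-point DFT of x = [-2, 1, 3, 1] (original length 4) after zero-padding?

Original 4-point DFT: [3, -5, -1, -5]
Zero-padded 7-point DFT provides frequency interpolation.

DFT_7([x, 0, ...]) = [3, -2.9450-4.1405i, -4.3019+1.1086i, -1.2530+0.9367i, -1.2530-0.9367i, -4.3019-1.1086i, -2.9450+4.1405i]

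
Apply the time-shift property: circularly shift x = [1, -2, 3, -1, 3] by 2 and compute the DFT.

Time shift by 2: X_shifted[k] = ω_5^(2k) · X[k]
Shifted x = [-1, 3, 1, -2, 3]

DFT(x[n-2]) = [4, 1.6631-1.7634i, -6.1631+2.8532i, -6.1631-2.8532i, 1.6631+1.7634i]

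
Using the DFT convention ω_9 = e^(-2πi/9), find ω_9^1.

ω_9^1 = e^(-2πi·1/9)
= cos(-2π·1/9) + i·sin(-2π·1/9)
= cos(-2π/9) + i·sin(-2π/9)

ω_9^1 = cos(-2π/9) + i·sin(-2π/9) = 0.7660-0.6428i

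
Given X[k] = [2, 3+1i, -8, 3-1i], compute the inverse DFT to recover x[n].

x[n] = (1/4) Σ(k=0 to 3) X[k] · e^(2πikn/4)

Computing each x[n]:
x[0] = 0
x[1] = 2
x[2] = -3
x[3] = 3

x = [0, 2, -3, 3]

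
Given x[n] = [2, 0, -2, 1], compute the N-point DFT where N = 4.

X[k] = Σ(n=0 to 3) x[n] · ω_4^(nk)
where ω_4 = e^(-2πi/4)

Computing each X[k]:
X[0] = 1
X[1] = 4+1i
X[2] = -1
X[3] = 4-1i

X = [1, 4+1i, -1, 4-1i]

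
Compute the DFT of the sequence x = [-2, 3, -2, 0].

X[k] = Σ(n=0 to 3) x[n] · ω_4^(nk)
where ω_4 = e^(-2πi/4)

Computing each X[k]:
X[0] = -1
X[1] = -3i
X[2] = -7
X[3] = 3i

X = [-1, -3i, -7, 3i]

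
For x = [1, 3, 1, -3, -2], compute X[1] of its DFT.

X[1] = Σ(n=0 to 4) x[n] · ω_5^(1n) where ω_5 = e^(-2πi/5)
= (1)·ω_5^0 + (3)·ω_5^1 + (1)·ω_5^2 + (-3)·ω_5^3 + (-2)·ω_5^4

X[1] = 2.9271-7.1064i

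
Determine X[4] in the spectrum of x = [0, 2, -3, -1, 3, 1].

X[4] = Σ(n=0 to 5) x[n] · ω_6^(4n) where ω_6 = e^(-2πi/6)
= (0)·ω_6^0 + (2)·ω_6^4 + (-3)·ω_6^8 + (-1)·ω_6^12 + (3)·ω_6^16 + (1)·ω_6^20

X[4] = -2.5000+6.0622i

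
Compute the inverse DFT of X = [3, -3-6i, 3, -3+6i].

x[n] = (1/4) Σ(k=0 to 3) X[k] · e^(2πikn/4)

Computing each x[n]:
x[0] = 0
x[1] = 3
x[2] = 3
x[3] = -3

x = [0, 3, 3, -3]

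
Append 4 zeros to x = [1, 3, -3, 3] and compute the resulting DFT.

Original 4-point DFT: [4, 4, -8, 4]
Zero-padded 8-point DFT provides frequency interpolation.

DFT_8([x, 0, ...]) = [4, 1.0000-1.2426i, 4, 1.0000-7.2426i, -8, 1.0000+7.2426i, 4, 1.0000+1.2426i]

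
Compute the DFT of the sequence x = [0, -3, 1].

X[k] = Σ(n=0 to 2) x[n] · ω_3^(nk)
where ω_3 = e^(-2πi/3)

Computing each X[k]:
X[0] = -2
X[1] = 1.0000+3.4641i
X[2] = 1.0000-3.4641i

X = [-2, 1.0000+3.4641i, 1.0000-3.4641i]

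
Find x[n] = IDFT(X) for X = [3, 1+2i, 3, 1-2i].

x[n] = (1/4) Σ(k=0 to 3) X[k] · e^(2πikn/4)

Computing each x[n]:
x[0] = 2
x[1] = -1
x[2] = 1
x[3] = 1

x = [2, -1, 1, 1]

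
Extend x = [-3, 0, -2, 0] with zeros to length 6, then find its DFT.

Original 4-point DFT: [-5, -1, -5, -1]
Zero-padded 6-point DFT provides frequency interpolation.

DFT_6([x, 0, ...]) = [-5, -2.0000+1.7321i, -2.0000-1.7321i, -5, -2.0000+1.7321i, -2.0000-1.7321i]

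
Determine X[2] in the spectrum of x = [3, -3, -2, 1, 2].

X[2] = Σ(n=0 to 4) x[n] · ω_5^(2n) where ω_5 = e^(-2πi/5)
= (3)·ω_5^0 + (-3)·ω_5^2 + (-2)·ω_5^4 + (1)·ω_5^6 + (2)·ω_5^8

X[2] = 3.5000+0.0858i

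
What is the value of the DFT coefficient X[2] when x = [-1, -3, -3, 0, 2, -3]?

X[2] = Σ(n=0 to 5) x[n] · ω_6^(2n) where ω_6 = e^(-2πi/6)
= (-1)·ω_6^0 + (-3)·ω_6^2 + (-3)·ω_6^4 + (0)·ω_6^6 + (2)·ω_6^8 + (-3)·ω_6^10

X[2] = 2.5000-4.3301i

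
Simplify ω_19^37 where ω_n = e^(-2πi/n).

Since ω_19^19 = 1, powers reduce modulo 19.
37 mod 19 = 18
So ω_19^37 = ω_19^18 = e^(-2πi·18/19)

ω_19^37 = ω_19^18 = 0.9458+0.3247i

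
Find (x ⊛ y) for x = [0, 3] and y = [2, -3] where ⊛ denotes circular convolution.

(x ⊛ y)[n] = Σ(m=0 to 1) x[m] · y[(n-m) mod 2]

Computing each output sample:
(x ⊛ y)[0] = -9
(x ⊛ y)[1] = 6

x ⊛ y = [-9, 6]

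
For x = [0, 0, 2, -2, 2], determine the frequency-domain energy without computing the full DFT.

Parseval: Σ|x[n]|² = (1/N)Σ|X[k]|², so Σ|X[k]|² = N·Σ|x[n]|² = 5·12.0000

Σ|X[k]|² = N·Σ|x[n]|² = 5·12.0000 = 60.0000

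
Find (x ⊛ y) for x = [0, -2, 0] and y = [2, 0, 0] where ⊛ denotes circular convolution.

(x ⊛ y)[n] = Σ(m=0 to 2) x[m] · y[(n-m) mod 3]

Computing each output sample:
(x ⊛ y)[0] = 0
(x ⊛ y)[1] = -4
(x ⊛ y)[2] = 0

x ⊛ y = [0, -4, 0]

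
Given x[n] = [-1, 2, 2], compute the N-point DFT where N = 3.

X[k] = Σ(n=0 to 2) x[n] · ω_3^(nk)
where ω_3 = e^(-2πi/3)

Computing each X[k]:
X[0] = 3
X[1] = -3
X[2] = -3

X = [3, -3, -3]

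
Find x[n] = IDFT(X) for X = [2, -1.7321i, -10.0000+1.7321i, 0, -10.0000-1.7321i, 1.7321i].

x[n] = (1/6) Σ(k=0 to 5) X[k] · e^(2πikn/6)

Computing each x[n]:
x[0] = -3
x[1] = 2
x[2] = 3
x[3] = -3
x[4] = 1
x[5] = 2

x = [-3, 2, 3, -3, 1, 2]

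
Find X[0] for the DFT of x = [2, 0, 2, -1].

X[0] = Σ(n=0 to 3) x[n] · ω_4^0 = Σ x[n]
= (2) + (0) + (2) + (-1)

X[0] = 3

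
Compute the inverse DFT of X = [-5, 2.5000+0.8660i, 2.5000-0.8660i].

x[n] = (1/3) Σ(k=0 to 2) X[k] · e^(2πikn/3)

Computing each x[n]:
x[0] = 0
x[1] = -3
x[2] = -2

x = [0, -3, -2]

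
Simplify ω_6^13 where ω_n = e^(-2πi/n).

Since ω_6^6 = 1, powers reduce modulo 6.
13 mod 6 = 1
So ω_6^13 = ω_6^1 = e^(-2πi·1/6)

ω_6^13 = ω_6^1 = 0.5000-0.8660i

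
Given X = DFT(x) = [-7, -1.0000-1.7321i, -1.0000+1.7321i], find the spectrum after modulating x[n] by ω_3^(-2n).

Modulation property: DFT(ω_3^(-2n)·x[n]) = X[(k-2) mod 3], so circularly shift X by 2 positions.

X[k-2] = [-1.0000-1.7321i, -1.0000+1.7321i, -7]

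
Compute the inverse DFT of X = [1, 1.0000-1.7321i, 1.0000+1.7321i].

x[n] = (1/3) Σ(k=0 to 2) X[k] · e^(2πikn/3)

Computing each x[n]:
x[0] = 1
x[1] = 1
x[2] = -1

x = [1, 1, -1]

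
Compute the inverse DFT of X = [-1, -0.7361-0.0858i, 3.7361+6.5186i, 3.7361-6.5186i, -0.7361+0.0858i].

x[n] = (1/5) Σ(k=0 to 4) X[k] · e^(2πikn/5)

Computing each x[n]:
x[0] = 1
x[1] = -3
x[2] = 3
x[3] = -2
x[4] = 0

x = [1, -3, 3, -2, 0]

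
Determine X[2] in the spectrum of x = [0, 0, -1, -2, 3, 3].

X[2] = Σ(n=0 to 5) x[n] · ω_6^(2n) where ω_6 = e^(-2πi/6)
= (0)·ω_6^0 + (0)·ω_6^2 + (-1)·ω_6^4 + (-2)·ω_6^6 + (3)·ω_6^8 + (3)·ω_6^10

X[2] = -4.5000-0.8660i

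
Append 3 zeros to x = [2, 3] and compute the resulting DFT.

Original 2-point DFT: [5, -1]
Zero-padded 5-point DFT provides frequency interpolation.

DFT_5([x, 0, ...]) = [5, 2.9271-2.8532i, -0.4271-1.7634i, -0.4271+1.7634i, 2.9271+2.8532i]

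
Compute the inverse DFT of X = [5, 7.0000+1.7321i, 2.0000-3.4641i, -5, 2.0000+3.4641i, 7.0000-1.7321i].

x[n] = (1/6) Σ(k=0 to 5) X[k] · e^(2πikn/6)

Computing each x[n]:
x[0] = 3
x[1] = 3
x[2] = -3
x[3] = 0
x[4] = 0
x[5] = 2

x = [3, 3, -3, 0, 0, 2]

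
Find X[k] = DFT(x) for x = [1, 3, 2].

X[k] = Σ(n=0 to 2) x[n] · ω_3^(nk)
where ω_3 = e^(-2πi/3)

Computing each X[k]:
X[0] = 6
X[1] = -1.5000-0.8660i
X[2] = -1.5000+0.8660i

X = [6, -1.5000-0.8660i, -1.5000+0.8660i]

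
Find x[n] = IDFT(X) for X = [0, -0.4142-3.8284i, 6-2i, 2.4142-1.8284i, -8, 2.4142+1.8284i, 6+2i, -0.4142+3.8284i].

x[n] = (1/8) Σ(k=0 to 7) X[k] · e^(2πikn/8)

Computing each x[n]:
x[0] = 1
x[1] = 2
x[2] = -2
x[3] = 2
x[4] = 0
x[5] = 1
x[6] = -3
x[7] = -1

x = [1, 2, -2, 2, 0, 1, -3, -1]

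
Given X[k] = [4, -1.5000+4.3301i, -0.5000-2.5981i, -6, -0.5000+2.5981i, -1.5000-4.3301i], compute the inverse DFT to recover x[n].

x[n] = (1/6) Σ(k=0 to 5) X[k] · e^(2πikn/6)

Computing each x[n]:
x[0] = -1
x[1] = 1
x[2] = -2
x[3] = 2
x[4] = 2
x[5] = 2

x = [-1, 1, -2, 2, 2, 2]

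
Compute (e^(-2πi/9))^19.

Since ω_9^9 = 1, powers reduce modulo 9.
19 mod 9 = 1
So ω_9^19 = ω_9^1 = e^(-2πi·1/9)

ω_9^19 = ω_9^1 = 0.7660-0.6428i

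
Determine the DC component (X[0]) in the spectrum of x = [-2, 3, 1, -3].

X[0] = Σ(n=0 to 3) x[n] · ω_4^0 = Σ x[n]
= (-2) + (3) + (1) + (-3)

X[0] = -1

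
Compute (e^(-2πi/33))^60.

Since ω_33^33 = 1, powers reduce modulo 33.
60 mod 33 = 27
So ω_33^60 = ω_33^27 = e^(-2πi·27/33)

ω_33^60 = ω_33^27 = 0.4154+0.9096i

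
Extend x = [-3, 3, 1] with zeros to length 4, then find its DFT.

Original 3-point DFT: [1, -5.0000-1.7321i, -5.0000+1.7321i]
Zero-padded 4-point DFT provides frequency interpolation.

DFT_4([x, 0, ...]) = [1, -4-3i, -5, -4+3i]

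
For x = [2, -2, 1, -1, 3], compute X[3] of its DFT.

X[3] = Σ(n=0 to 4) x[n] · ω_5^(3n) where ω_5 = e^(-2πi/5)
= (2)·ω_5^0 + (-2)·ω_5^3 + (1)·ω_5^6 + (-1)·ω_5^9 + (3)·ω_5^12

X[3] = 1.1910-4.8410i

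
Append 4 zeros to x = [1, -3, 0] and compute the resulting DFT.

Original 3-point DFT: [-2, 2.5000+2.5981i, 2.5000-2.5981i]
Zero-padded 7-point DFT provides frequency interpolation.

DFT_7([x, 0, ...]) = [-2, -0.8705+2.3455i, 1.6676+2.9248i, 3.7029+1.3017i, 3.7029-1.3017i, 1.6676-2.9248i, -0.8705-2.3455i]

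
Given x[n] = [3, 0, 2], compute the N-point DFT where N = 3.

X[k] = Σ(n=0 to 2) x[n] · ω_3^(nk)
where ω_3 = e^(-2πi/3)

Computing each X[k]:
X[0] = 5
X[1] = 2.0000+1.7321i
X[2] = 2.0000-1.7321i

X = [5, 2.0000+1.7321i, 2.0000-1.7321i]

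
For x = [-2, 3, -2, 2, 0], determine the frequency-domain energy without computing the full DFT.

Parseval: Σ|x[n]|² = (1/N)Σ|X[k]|², so Σ|X[k]|² = N·Σ|x[n]|² = 5·21.0000

Σ|X[k]|² = N·Σ|x[n]|² = 5·21.0000 = 105.0000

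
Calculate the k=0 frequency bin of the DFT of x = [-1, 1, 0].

X[0] = Σ(n=0 to 2) x[n] · ω_3^0 = Σ x[n]
= (-1) + (1) + (0)

X[0] = 0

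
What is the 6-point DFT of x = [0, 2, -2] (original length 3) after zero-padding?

Original 3-point DFT: [0, -3.4641i, 3.4641i]
Zero-padded 6-point DFT provides frequency interpolation.

DFT_6([x, 0, ...]) = [0, 2, -3.4641i, -4, 3.4641i, 2]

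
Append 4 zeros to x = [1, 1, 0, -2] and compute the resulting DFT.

Original 4-point DFT: [0, 1-3i, 2, 1+3i]
Zero-padded 8-point DFT provides frequency interpolation.

DFT_8([x, 0, ...]) = [0, 3.1213+0.7071i, 1-3i, -1.1213+0.7071i, 2, -1.1213-0.7071i, 1+3i, 3.1213-0.7071i]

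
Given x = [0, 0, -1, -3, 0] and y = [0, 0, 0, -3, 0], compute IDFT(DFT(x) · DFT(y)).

(x ⊛ y)[n] = Σ(m=0 to 4) x[m] · y[(n-m) mod 5]

Computing each output sample:
(x ⊛ y)[0] = 3
(x ⊛ y)[1] = 9
(x ⊛ y)[2] = 0
(x ⊛ y)[3] = 0
(x ⊛ y)[4] = 0

x ⊛ y = [3, 9, 0, 0, 0]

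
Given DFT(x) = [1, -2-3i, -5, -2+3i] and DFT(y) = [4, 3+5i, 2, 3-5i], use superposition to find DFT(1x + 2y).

By linearity: DFT(1x + 2y) = 1·DFT(x) + 2·DFT(y)
= 1·[1, -2-3i, -5, -2+3i] + 2·[4, 3+5i, 2, 3-5i]

Computing element-wise:
Z[0] = 1·(1) + 2·(4) = 9
Z[1] = 1·(-2-3i) + 2·(3+5i) = 4+7i
Z[2] = 1·(-5) + 2·(2) = -1
Z[3] = 1·(-2+3i) + 2·(3-5i) = 4-7i

DFT(1x + 2y) = 1·X + 2·Y = [9, 4+7i, -1, 4-7i]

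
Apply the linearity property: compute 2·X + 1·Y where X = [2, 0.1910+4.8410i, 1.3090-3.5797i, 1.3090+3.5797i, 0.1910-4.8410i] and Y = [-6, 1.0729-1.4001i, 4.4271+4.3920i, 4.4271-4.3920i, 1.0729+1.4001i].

By linearity: DFT(2x + 1y) = 2·DFT(x) + 1·DFT(y)
= 2·[2, 0.1910+4.8410i, 1.3090-3.5797i, 1.3090+3.5797i, 0.1910-4.8410i] + 1·[-6, 1.0729-1.4001i, 4.4271+4.3920i, 4.4271-4.3920i, 1.0729+1.4001i]

Computing element-wise:
Z[0] = 2·(2) + 1·(-6) = -2
Z[1] = 2·(0.1910+4.8410i) + 1·(1.0729-1.4001i) = 1.4549+8.2819i
Z[2] = 2·(1.3090-3.5797i) + 1·(4.4271+4.3920i) = 7.0451-2.7674i
Z[3] = 2·(1.3090+3.5797i) + 1·(4.4271-4.3920i) = 7.0451+2.7674i
Z[4] = 2·(0.1910-4.8410i) + 1·(1.0729+1.4001i) = 1.4549-8.2819i

DFT(2x + 1y) = 2·X + 1·Y = [-2, 1.4549+8.2819i, 7.0451-2.7674i, 7.0451+2.7674i, 1.4549-8.2819i]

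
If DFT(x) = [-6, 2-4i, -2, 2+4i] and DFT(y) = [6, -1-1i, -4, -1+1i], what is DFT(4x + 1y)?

By linearity: DFT(4x + 1y) = 4·DFT(x) + 1·DFT(y)
= 4·[-6, 2-4i, -2, 2+4i] + 1·[6, -1-1i, -4, -1+1i]

Computing element-wise:
Z[0] = 4·(-6) + 1·(6) = -18
Z[1] = 4·(2-4i) + 1·(-1-1i) = 7-17i
Z[2] = 4·(-2) + 1·(-4) = -12
Z[3] = 4·(2+4i) + 1·(-1+1i) = 7+17i

DFT(4x + 1y) = 4·X + 1·Y = [-18, 7-17i, -12, 7+17i]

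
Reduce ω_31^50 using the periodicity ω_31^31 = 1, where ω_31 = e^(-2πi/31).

Since ω_31^31 = 1, powers reduce modulo 31.
50 mod 31 = 19
So ω_31^50 = ω_31^19 = e^(-2πi·19/31)

ω_31^50 = ω_31^19 = -0.7588+0.6514i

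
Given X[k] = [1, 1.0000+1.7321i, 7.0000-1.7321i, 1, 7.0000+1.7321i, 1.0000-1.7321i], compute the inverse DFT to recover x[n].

x[n] = (1/6) Σ(k=0 to 5) X[k] · e^(2πikn/6)

Computing each x[n]:
x[0] = 3
x[1] = -1
x[2] = -2
x[3] = 2
x[4] = 0
x[5] = -1

x = [3, -1, -2, 2, 0, -1]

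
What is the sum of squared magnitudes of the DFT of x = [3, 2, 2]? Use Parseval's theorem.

Parseval: Σ|x[n]|² = (1/N)Σ|X[k]|², so Σ|X[k]|² = N·Σ|x[n]|² = 3·17.0000

Σ|X[k]|² = N·Σ|x[n]|² = 3·17.0000 = 51.0000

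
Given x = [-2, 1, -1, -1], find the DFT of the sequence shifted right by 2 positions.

Time shift by 2: X_shifted[k] = ω_4^(2k) · X[k]
Shifted x = [-1, -1, -2, 1]

DFT(x[n-2]) = [-3, 1+2i, -3, 1-2i]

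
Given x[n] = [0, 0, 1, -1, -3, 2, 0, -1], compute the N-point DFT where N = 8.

X[k] = Σ(n=0 to 7) x[n] · ω_8^(nk)
where ω_8 = e^(-2πi/8)

Computing each X[k]:
X[0] = -2
X[1] = 1.5858+0.4142i
X[2] = -4-4i
X[3] = 4.4142+2.4142i
X[4] = -2
X[5] = 4.4142-2.4142i
X[6] = -4+4i
X[7] = 1.5858-0.4142i

X = [-2, 1.5858+0.4142i, -4-4i, 4.4142+2.4142i, -2, 4.4142-2.4142i, -4+4i, 1.5858-0.4142i]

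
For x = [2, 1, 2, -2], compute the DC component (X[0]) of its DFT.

X[0] = Σ(n=0 to 3) x[n] · ω_4^0 = Σ x[n]
= (2) + (1) + (2) + (-2)

X[0] = 3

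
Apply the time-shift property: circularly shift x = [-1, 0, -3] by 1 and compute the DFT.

Time shift by 1: X_shifted[k] = ω_3^(1k) · X[k]
Shifted x = [-3, -1, 0]

DFT(x[n-1]) = [-4, -2.5000+0.8660i, -2.5000-0.8660i]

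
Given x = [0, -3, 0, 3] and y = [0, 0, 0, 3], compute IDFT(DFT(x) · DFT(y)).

(x ⊛ y)[n] = Σ(m=0 to 3) x[m] · y[(n-m) mod 4]

Computing each output sample:
(x ⊛ y)[0] = -9
(x ⊛ y)[1] = 0
(x ⊛ y)[2] = 9
(x ⊛ y)[3] = 0

x ⊛ y = [-9, 0, 9, 0]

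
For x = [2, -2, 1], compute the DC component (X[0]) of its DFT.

X[0] = Σ(n=0 to 2) x[n] · ω_3^0 = Σ x[n]
= (2) + (-2) + (1)

X[0] = 1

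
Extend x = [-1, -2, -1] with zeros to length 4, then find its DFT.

Original 3-point DFT: [-4, 0.5000+0.8660i, 0.5000-0.8660i]
Zero-padded 4-point DFT provides frequency interpolation.

DFT_4([x, 0, ...]) = [-4, 2i, 0, -2i]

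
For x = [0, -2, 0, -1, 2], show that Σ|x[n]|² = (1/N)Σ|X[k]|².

Time domain:
Σ|x[n]|² = |0|² + |-2|² + |0|² + |-1|² + |2|² = 9.0000

Frequency domain:
(1/5)Σ|X[k]|² = (1/5)(|-1|² + |0.8090+3.2164i|² + |-0.3090+3.3022i|² + |-0.3090-3.3022i|² + |0.8090-3.2164i|²) = (1/5)·45.0000 = 9.0000

Both sides agree, confirming Parseval's theorem.

Σ|x[n]|² = (1/N)Σ|X[k]|² = 9.0000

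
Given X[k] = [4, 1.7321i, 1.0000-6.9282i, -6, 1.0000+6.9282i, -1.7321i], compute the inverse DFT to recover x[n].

x[n] = (1/6) Σ(k=0 to 5) X[k] · e^(2πikn/6)

Computing each x[n]:
x[0] = 0
x[1] = 3
x[2] = -3
x[3] = 2
x[4] = 2
x[5] = 0

x = [0, 3, -3, 2, 2, 0]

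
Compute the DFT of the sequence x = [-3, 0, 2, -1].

X[k] = Σ(n=0 to 3) x[n] · ω_4^(nk)
where ω_4 = e^(-2πi/4)

Computing each X[k]:
X[0] = -2
X[1] = -5-1i
X[2] = 0
X[3] = -5+1i

X = [-2, -5-1i, 0, -5+1i]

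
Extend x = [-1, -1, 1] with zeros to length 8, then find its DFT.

Original 3-point DFT: [-1, -1.0000+1.7321i, -1.0000-1.7321i]
Zero-padded 8-point DFT provides frequency interpolation.

DFT_8([x, 0, ...]) = [-1, -1.7071-0.2929i, -2+1i, -0.2929+1.7071i, 1, -0.2929-1.7071i, -2-1i, -1.7071+0.2929i]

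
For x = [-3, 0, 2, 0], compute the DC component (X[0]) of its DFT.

X[0] = Σ(n=0 to 3) x[n] · ω_4^0 = Σ x[n]
= (-3) + (0) + (2) + (0)

X[0] = -1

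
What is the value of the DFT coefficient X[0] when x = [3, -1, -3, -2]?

X[0] = Σ(n=0 to 3) x[n] · ω_4^0 = Σ x[n]
= (3) + (-1) + (-3) + (-2)

X[0] = -3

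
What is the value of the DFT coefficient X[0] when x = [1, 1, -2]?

X[0] = Σ(n=0 to 2) x[n] · ω_3^0 = Σ x[n]
= (1) + (1) + (-2)

X[0] = 0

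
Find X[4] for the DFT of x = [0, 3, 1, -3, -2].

X[4] = Σ(n=0 to 4) x[n] · ω_5^(4n) where ω_5 = e^(-2πi/5)
= (0)·ω_5^0 + (3)·ω_5^4 + (1)·ω_5^8 + (-3)·ω_5^12 + (-2)·ω_5^16

X[4] = 1.9271+7.1064i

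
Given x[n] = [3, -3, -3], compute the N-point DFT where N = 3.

X[k] = Σ(n=0 to 2) x[n] · ω_3^(nk)
where ω_3 = e^(-2πi/3)

Computing each X[k]:
X[0] = -3
X[1] = 6
X[2] = 6

X = [-3, 6, 6]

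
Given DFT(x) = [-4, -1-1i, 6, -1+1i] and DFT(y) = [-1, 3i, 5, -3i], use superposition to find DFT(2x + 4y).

By linearity: DFT(2x + 4y) = 2·DFT(x) + 4·DFT(y)
= 2·[-4, -1-1i, 6, -1+1i] + 4·[-1, 3i, 5, -3i]

Computing element-wise:
Z[0] = 2·(-4) + 4·(-1) = -12
Z[1] = 2·(-1-1i) + 4·(3i) = -2+10i
Z[2] = 2·(6) + 4·(5) = 32
Z[3] = 2·(-1+1i) + 4·(-3i) = -2-10i

DFT(2x + 4y) = 2·X + 4·Y = [-12, -2+10i, 32, -2-10i]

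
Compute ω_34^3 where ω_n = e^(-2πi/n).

ω_34^3 = e^(-2πi·3/34)
= cos(-2π·3/34) + i·sin(-2π·3/34)
= cos(-6π/34) + i·sin(-6π/34)

ω_34^3 = cos(-6π/34) + i·sin(-6π/34) = 0.8502-0.5264i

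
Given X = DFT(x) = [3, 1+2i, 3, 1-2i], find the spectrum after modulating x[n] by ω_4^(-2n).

Modulation property: DFT(ω_4^(-2n)·x[n]) = X[(k-2) mod 4], so circularly shift X by 2 positions.

X[k-2] = [3, 1-2i, 3, 1+2i]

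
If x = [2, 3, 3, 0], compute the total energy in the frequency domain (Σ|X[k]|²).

Parseval: Σ|x[n]|² = (1/N)Σ|X[k]|², so Σ|X[k]|² = N·Σ|x[n]|² = 4·22.0000

Σ|X[k]|² = N·Σ|x[n]|² = 4·22.0000 = 88.0000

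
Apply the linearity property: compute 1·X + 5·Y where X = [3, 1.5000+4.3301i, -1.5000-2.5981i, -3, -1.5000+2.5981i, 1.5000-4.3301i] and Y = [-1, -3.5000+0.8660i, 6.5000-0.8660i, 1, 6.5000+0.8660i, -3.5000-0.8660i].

By linearity: DFT(1x + 5y) = 1·DFT(x) + 5·DFT(y)
= 1·[3, 1.5000+4.3301i, -1.5000-2.5981i, -3, -1.5000+2.5981i, 1.5000-4.3301i] + 5·[-1, -3.5000+0.8660i, 6.5000-0.8660i, 1, 6.5000+0.8660i, -3.5000-0.8660i]

Computing element-wise:
Z[0] = 1·(3) + 5·(-1) = -2
Z[1] = 1·(1.5000+4.3301i) + 5·(-3.5000+0.8660i) = -16.0000+8.6601i
Z[2] = 1·(-1.5000-2.5981i) + 5·(6.5000-0.8660i) = 31.0000-6.9281i
Z[3] = 1·(-3) + 5·(1) = 2
Z[4] = 1·(-1.5000+2.5981i) + 5·(6.5000+0.8660i) = 31.0000+6.9281i
Z[5] = 1·(1.5000-4.3301i) + 5·(-3.5000-0.8660i) = -16.0000-8.6601i

DFT(1x + 5y) = 1·X + 5·Y = [-2, -16.0000+8.6601i, 31.0000-6.9281i, 2, 31.0000+6.9281i, -16.0000-8.6601i]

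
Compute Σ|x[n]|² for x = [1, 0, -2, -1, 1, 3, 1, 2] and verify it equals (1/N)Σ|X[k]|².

Time domain:
Σ|x[n]|² = |1|² + |0|² + |-2|² + |-1|² + |1|² + |3|² + |1|² + |2|² = 21.0000

Frequency domain:
(1/8)Σ|X[k]|² = (1/8)(|5|² + |7.2426i|² + |3-2i|² + |1.2426i|² + |-3|² + |-1.2426i|² + |3+2i|² + |-7.2426i|²) = (1/8)·168.0000 = 21.0000

Both sides agree, confirming Parseval's theorem.

Σ|x[n]|² = (1/N)Σ|X[k]|² = 21.0000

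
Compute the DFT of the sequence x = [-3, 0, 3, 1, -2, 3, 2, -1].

X[k] = Σ(n=0 to 7) x[n] · ω_8^(nk)
where ω_8 = e^(-2πi/8)

Computing each X[k]:
X[0] = 3
X[1] = -4.5355-0.2929i
X[2] = -10-3i
X[3] = 2.5355+1.7071i
X[4] = -3
X[5] = 2.5355-1.7071i
X[6] = -10+3i
X[7] = -4.5355+0.2929i

X = [3, -4.5355-0.2929i, -10-3i, 2.5355+1.7071i, -3, 2.5355-1.7071i, -10+3i, -4.5355+0.2929i]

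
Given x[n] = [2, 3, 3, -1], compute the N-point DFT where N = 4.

X[k] = Σ(n=0 to 3) x[n] · ω_4^(nk)
where ω_4 = e^(-2πi/4)

Computing each X[k]:
X[0] = 7
X[1] = -1-4i
X[2] = 3
X[3] = -1+4i

X = [7, -1-4i, 3, -1+4i]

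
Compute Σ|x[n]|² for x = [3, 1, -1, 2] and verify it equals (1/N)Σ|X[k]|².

Time domain:
Σ|x[n]|² = |3|² + |1|² + |-1|² + |2|² = 15.0000

Frequency domain:
(1/4)Σ|X[k]|² = (1/4)(|5|² + |4+1i|² + |-1|² + |4-1i|²) = (1/4)·60.0000 = 15.0000

Both sides agree, confirming Parseval's theorem.

Σ|x[n]|² = (1/N)Σ|X[k]|² = 15.0000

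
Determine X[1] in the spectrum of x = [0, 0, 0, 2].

X[1] = Σ(n=0 to 3) x[n] · ω_4^(1n) where ω_4 = e^(-2πi/4)
= (0)·ω_4^0 + (0)·ω_4^1 + (0)·ω_4^2 + (2)·ω_4^3

X[1] = 2i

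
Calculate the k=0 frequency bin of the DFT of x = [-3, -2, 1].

X[0] = Σ(n=0 to 2) x[n] · ω_3^0 = Σ x[n]
= (-3) + (-2) + (1)

X[0] = -4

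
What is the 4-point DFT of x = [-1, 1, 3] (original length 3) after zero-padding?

Original 3-point DFT: [3, -3.0000+1.7321i, -3.0000-1.7321i]
Zero-padded 4-point DFT provides frequency interpolation.

DFT_4([x, 0, ...]) = [3, -4-1i, 1, -4+1i]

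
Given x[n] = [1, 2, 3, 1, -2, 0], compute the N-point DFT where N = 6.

X[k] = Σ(n=0 to 5) x[n] · ω_6^(nk)
where ω_6 = e^(-2πi/6)

Computing each X[k]:
X[0] = 5
X[1] = 0.5000-6.0622i
X[2] = 0.5000+2.5981i
X[3] = -1
X[4] = 0.5000-2.5981i
X[5] = 0.5000+6.0622i

X = [5, 0.5000-6.0622i, 0.5000+2.5981i, -1, 0.5000-2.5981i, 0.5000+6.0622i]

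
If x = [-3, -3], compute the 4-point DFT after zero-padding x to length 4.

Original 2-point DFT: [-6, 0]
Zero-padded 4-point DFT provides frequency interpolation.

DFT_4([x, 0, ...]) = [-6, -3+3i, 0, -3-3i]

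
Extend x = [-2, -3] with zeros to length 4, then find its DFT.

Original 2-point DFT: [-5, 1]
Zero-padded 4-point DFT provides frequency interpolation.

DFT_4([x, 0, ...]) = [-5, -2+3i, 1, -2-3i]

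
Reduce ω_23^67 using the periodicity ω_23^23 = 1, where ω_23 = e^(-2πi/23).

Since ω_23^23 = 1, powers reduce modulo 23.
67 mod 23 = 21
So ω_23^67 = ω_23^21 = e^(-2πi·21/23)

ω_23^67 = ω_23^21 = 0.8544+0.5196i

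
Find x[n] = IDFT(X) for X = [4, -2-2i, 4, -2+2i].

x[n] = (1/4) Σ(k=0 to 3) X[k] · e^(2πikn/4)

Computing each x[n]:
x[0] = 1
x[1] = 1
x[2] = 3
x[3] = -1

x = [1, 1, 3, -1]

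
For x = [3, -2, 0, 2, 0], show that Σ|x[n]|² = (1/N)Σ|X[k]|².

Time domain:
Σ|x[n]|² = |3|² + |-2|² + |0|² + |2|² + |0|² = 17.0000

Frequency domain:
(1/5)Σ|X[k]|² = (1/5)(|3|² + |0.7639+3.0777i|² + |5.2361-0.7265i|² + |5.2361+0.7265i|² + |0.7639-3.0777i|²) = (1/5)·85.0000 = 17.0000

Both sides agree, confirming Parseval's theorem.

Σ|x[n]|² = (1/N)Σ|X[k]|² = 17.0000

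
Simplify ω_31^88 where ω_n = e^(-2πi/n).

Since ω_31^31 = 1, powers reduce modulo 31.
88 mod 31 = 26
So ω_31^88 = ω_31^26 = e^(-2πi·26/31)

ω_31^88 = ω_31^26 = 0.5290+0.8486i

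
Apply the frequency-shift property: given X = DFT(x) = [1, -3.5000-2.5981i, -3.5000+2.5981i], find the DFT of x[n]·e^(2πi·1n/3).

Modulation property: DFT(ω_3^(-1n)·x[n]) = X[(k-1) mod 3], so circularly shift X by 1 positions.

X[k-1] = [-3.5000+2.5981i, 1, -3.5000-2.5981i]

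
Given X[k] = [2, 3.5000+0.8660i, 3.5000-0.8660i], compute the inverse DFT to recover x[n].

x[n] = (1/3) Σ(k=0 to 2) X[k] · e^(2πikn/3)

Computing each x[n]:
x[0] = 3
x[1] = -1
x[2] = 0

x = [3, -1, 0]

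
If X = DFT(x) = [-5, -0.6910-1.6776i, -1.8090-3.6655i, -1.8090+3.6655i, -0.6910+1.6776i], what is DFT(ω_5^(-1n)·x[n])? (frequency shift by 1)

Modulation property: DFT(ω_5^(-1n)·x[n]) = X[(k-1) mod 5], so circularly shift X by 1 positions.

X[k-1] = [-0.6910+1.6776i, -5, -0.6910-1.6776i, -1.8090-3.6655i, -1.8090+3.6655i]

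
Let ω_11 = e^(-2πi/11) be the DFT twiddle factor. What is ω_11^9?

ω_11^9 = e^(-2πi·9/11)
= cos(-2π·9/11) + i·sin(-2π·9/11)
= cos(-18π/11) + i·sin(-18π/11)

ω_11^9 = cos(-18π/11) + i·sin(-18π/11) = 0.4154+0.9096i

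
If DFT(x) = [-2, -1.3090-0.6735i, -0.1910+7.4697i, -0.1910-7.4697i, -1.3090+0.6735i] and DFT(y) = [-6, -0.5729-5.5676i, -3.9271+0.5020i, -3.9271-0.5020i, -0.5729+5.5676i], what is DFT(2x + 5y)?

By linearity: DFT(2x + 5y) = 2·DFT(x) + 5·DFT(y)
= 2·[-2, -1.3090-0.6735i, -0.1910+7.4697i, -0.1910-7.4697i, -1.3090+0.6735i] + 5·[-6, -0.5729-5.5676i, -3.9271+0.5020i, -3.9271-0.5020i, -0.5729+5.5676i]

Computing element-wise:
Z[0] = 2·(-2) + 5·(-6) = -34
Z[1] = 2·(-1.3090-0.6735i) + 5·(-0.5729-5.5676i) = -5.4825-29.1850i
Z[2] = 2·(-0.1910+7.4697i) + 5·(-3.9271+0.5020i) = -20.0175+17.4494i
Z[3] = 2·(-0.1910-7.4697i) + 5·(-3.9271-0.5020i) = -20.0175-17.4494i
Z[4] = 2·(-1.3090+0.6735i) + 5·(-0.5729+5.5676i) = -5.4825+29.1850i

DFT(2x + 5y) = 2·X + 5·Y = [-34, -5.4825-29.1850i, -20.0175+17.4494i, -20.0175-17.4494i, -5.4825+29.1850i]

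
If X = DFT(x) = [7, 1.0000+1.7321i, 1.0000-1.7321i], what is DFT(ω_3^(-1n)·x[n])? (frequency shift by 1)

Modulation property: DFT(ω_3^(-1n)·x[n]) = X[(k-1) mod 3], so circularly shift X by 1 positions.

X[k-1] = [1.0000-1.7321i, 7, 1.0000+1.7321i]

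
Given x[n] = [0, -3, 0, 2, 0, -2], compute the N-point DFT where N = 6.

X[k] = Σ(n=0 to 5) x[n] · ω_6^(nk)
where ω_6 = e^(-2πi/6)

Computing each X[k]:
X[0] = -3
X[1] = -4.5000+0.8660i
X[2] = 4.5000+0.8660i
X[3] = 3
X[4] = 4.5000-0.8660i
X[5] = -4.5000-0.8660i

X = [-3, -4.5000+0.8660i, 4.5000+0.8660i, 3, 4.5000-0.8660i, -4.5000-0.8660i]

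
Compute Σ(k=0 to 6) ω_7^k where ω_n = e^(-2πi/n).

Sum of all nth roots of unity equals 0 for n > 1 (geometric series with r ≠ 1).

0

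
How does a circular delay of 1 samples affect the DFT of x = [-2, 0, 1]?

Time shift by 1: X_shifted[k] = ω_3^(1k) · X[k]
Shifted x = [1, -2, 0]

DFT(x[n-1]) = [-1, 2.0000+1.7321i, 2.0000-1.7321i]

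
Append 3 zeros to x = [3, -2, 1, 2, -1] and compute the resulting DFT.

Original 5-point DFT: [3, -0.3541+1.5388i, 6.3541-0.3633i, 6.3541+0.3633i, -0.3541-1.5388i]
Zero-padded 8-point DFT provides frequency interpolation.

DFT_8([x, 0, ...]) = [3, 1.1716-1.0000i, 1+4i, 6.8284+1.0000i, 3, 6.8284-1.0000i, 1-4i, 1.1716+1.0000i]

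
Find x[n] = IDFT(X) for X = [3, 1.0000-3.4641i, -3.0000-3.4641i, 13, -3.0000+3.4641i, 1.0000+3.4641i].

x[n] = (1/6) Σ(k=0 to 5) X[k] · e^(2πikn/6)

Computing each x[n]:
x[0] = 2
x[1] = 1
x[2] = 3
x[3] = -3
x[4] = 3
x[5] = -3

x = [2, 1, 3, -3, 3, -3]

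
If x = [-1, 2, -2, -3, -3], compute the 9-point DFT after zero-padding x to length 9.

Original 5-point DFT: [-7, 2.7361-5.3431i, -1.7361-1.9879i, -1.7361+1.9879i, 2.7361+5.3431i]
Zero-padded 9-point DFT provides frequency interpolation.

DFT_9([x, 0, ...]) = [-7, 4.5039+4.3082i, 0.4285-5.8120i, -2.5000-0.8660i, -3.4324-2.3260i, -3.4324+2.3260i, -2.5000+0.8660i, 0.4285+5.8120i, 4.5039-4.3082i]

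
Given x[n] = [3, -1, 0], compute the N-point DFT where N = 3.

X[k] = Σ(n=0 to 2) x[n] · ω_3^(nk)
where ω_3 = e^(-2πi/3)

Computing each X[k]:
X[0] = 2
X[1] = 3.5000+0.8660i
X[2] = 3.5000-0.8660i

X = [2, 3.5000+0.8660i, 3.5000-0.8660i]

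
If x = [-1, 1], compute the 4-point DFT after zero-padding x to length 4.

Original 2-point DFT: [0, -2]
Zero-padded 4-point DFT provides frequency interpolation.

DFT_4([x, 0, ...]) = [0, -1-1i, -2, -1+1i]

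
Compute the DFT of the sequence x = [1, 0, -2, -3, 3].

X[k] = Σ(n=0 to 4) x[n] · ω_5^(nk)
where ω_5 = e^(-2πi/5)

Computing each X[k]:
X[0] = -1
X[1] = 5.9721+2.2654i
X[2] = -2.9721+2.7144i
X[3] = -2.9721-2.7144i
X[4] = 5.9721-2.2654i

X = [-1, 5.9721+2.2654i, -2.9721+2.7144i, -2.9721-2.7144i, 5.9721-2.2654i]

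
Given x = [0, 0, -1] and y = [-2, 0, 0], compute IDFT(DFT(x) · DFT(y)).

(x ⊛ y)[n] = Σ(m=0 to 2) x[m] · y[(n-m) mod 3]

Computing each output sample:
(x ⊛ y)[0] = 0
(x ⊛ y)[1] = 0
(x ⊛ y)[2] = 2

x ⊛ y = [0, 0, 2]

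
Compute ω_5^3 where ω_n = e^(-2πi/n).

ω_5^3 = e^(-2πi·3/5)
= cos(-2π·3/5) + i·sin(-2π·3/5)
= cos(-6π/5) + i·sin(-6π/5)

ω_5^3 = cos(-6π/5) + i·sin(-6π/5) = -0.8090+0.5878i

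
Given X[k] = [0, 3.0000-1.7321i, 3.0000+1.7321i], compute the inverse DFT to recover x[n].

x[n] = (1/3) Σ(k=0 to 2) X[k] · e^(2πikn/3)

Computing each x[n]:
x[0] = 2
x[1] = 0
x[2] = -2

x = [2, 0, -2]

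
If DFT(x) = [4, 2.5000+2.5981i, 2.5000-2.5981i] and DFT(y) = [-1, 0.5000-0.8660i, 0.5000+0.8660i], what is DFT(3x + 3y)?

By linearity: DFT(3x + 3y) = 3·DFT(x) + 3·DFT(y)
= 3·[4, 2.5000+2.5981i, 2.5000-2.5981i] + 3·[-1, 0.5000-0.8660i, 0.5000+0.8660i]

Computing element-wise:
Z[0] = 3·(4) + 3·(-1) = 9
Z[1] = 3·(2.5000+2.5981i) + 3·(0.5000-0.8660i) = 9.0000+5.1963i
Z[2] = 3·(2.5000-2.5981i) + 3·(0.5000+0.8660i) = 9.0000-5.1963i

DFT(3x + 3y) = 3·X + 3·Y = [9, 9.0000+5.1963i, 9.0000-5.1963i]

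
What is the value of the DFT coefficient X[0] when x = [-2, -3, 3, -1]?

X[0] = Σ(n=0 to 3) x[n] · ω_4^0 = Σ x[n]
= (-2) + (-3) + (3) + (-1)

X[0] = -3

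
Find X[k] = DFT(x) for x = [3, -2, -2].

X[k] = Σ(n=0 to 2) x[n] · ω_3^(nk)
where ω_3 = e^(-2πi/3)

Computing each X[k]:
X[0] = -1
X[1] = 5
X[2] = 5

X = [-1, 5, 5]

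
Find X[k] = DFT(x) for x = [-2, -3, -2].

X[k] = Σ(n=0 to 2) x[n] · ω_3^(nk)
where ω_3 = e^(-2πi/3)

Computing each X[k]:
X[0] = -7
X[1] = 0.5000+0.8660i
X[2] = 0.5000-0.8660i

X = [-7, 0.5000+0.8660i, 0.5000-0.8660i]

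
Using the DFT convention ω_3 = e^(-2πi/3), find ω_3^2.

ω_3^2 = e^(-2πi·2/3)
= cos(-2π·2/3) + i·sin(-2π·2/3)
= cos(-4π/3) + i·sin(-4π/3)

ω_3^2 = cos(-4π/3) + i·sin(-4π/3) = -0.5000+0.8660i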